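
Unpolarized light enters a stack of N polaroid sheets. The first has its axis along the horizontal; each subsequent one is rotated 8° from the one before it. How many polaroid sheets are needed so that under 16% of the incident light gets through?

First polarizer halves the unpolarized light: factor 1/2.
Each further stage multiplies by cos²(8°) = 0.9806.
After N polarizers: T = 0.5·0.9806^(N−1). Require T < 0.16 ⇒ N−1 > ln(0.16/0.5)/ln(0.9806) = 58.26, so N−1 ≥ 59 and N = 60.
Check: N=60 gives T = 0.1577 < 0.16; N=59 gives T = 0.1608.

N = 60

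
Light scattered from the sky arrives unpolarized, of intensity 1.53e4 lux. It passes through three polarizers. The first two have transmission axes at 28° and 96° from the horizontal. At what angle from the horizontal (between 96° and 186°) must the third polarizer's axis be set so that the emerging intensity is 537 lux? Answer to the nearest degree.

Unpolarized light through the first polarizer → I₁ = ½ I₀, now polarized at 28°.
I₂ = I₁ cos²(96° − 28°) = 0.5 I₀ · cos²(68°) = 0.07017 I₀.
Target fraction: 537 / 1.53e4 lux = 0.0351 of I₀.
Need I₃/I₀ = 0.0351, so cos²(θ − 96°) = 0.0351 / 0.07017 = 0.5002.
θ − 96° = arccos(√0.5002) = 45.0°, giving θ ≈ 96 + 45.0 = 141.0°.

θ ≈ 141°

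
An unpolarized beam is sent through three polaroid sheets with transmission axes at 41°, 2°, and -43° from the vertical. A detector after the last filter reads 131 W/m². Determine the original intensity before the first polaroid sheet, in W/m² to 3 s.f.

Unpolarized light through the first polarizer → I₁ = ½ I₀, now polarized at 41°.
I₂ = I₁ cos²(2° − 41°) = 0.5 I₀ · cos²(39°) = 0.302 I₀.
I₃ = I₂ cos²(-43° − 2°) = 0.302 I₀ · cos²(45°) = 0.151 I₀.
So 131 W/m² = 0.151 I₀, giving I₀ = 131/0.151 = 867.6 W/m².

I₀ ≈ 868 W/m²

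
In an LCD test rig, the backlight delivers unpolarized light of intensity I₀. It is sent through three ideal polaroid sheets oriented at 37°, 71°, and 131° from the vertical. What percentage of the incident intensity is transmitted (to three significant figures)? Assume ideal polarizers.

≈ 8.59%

Unpolarized light through the first polarizer → I₁ = ½ I₀, now polarized at 37°.
I₂ = I₁ cos²(71° − 37°) = 0.5 I₀ · cos²(34°) = 0.3437 I₀.
I₃ = I₂ cos²(131° − 71°) = 0.3437 I₀ · cos²(60°) = 0.08591 I₀.
That is 8.591% of the incident intensity.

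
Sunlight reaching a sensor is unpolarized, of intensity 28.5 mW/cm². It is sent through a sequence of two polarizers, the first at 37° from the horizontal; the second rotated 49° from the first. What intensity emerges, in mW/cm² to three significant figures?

Unpolarized light through the first polarizer → I₁ = 28.5 mW/cm²/2 = 14.25 mW/cm², polarized at 37°.
I₂ = I₁ · cos²(49°) = 14.25 · 0.4304 = 6.133 mW/cm².

I ≈ 6.13 mW/cm²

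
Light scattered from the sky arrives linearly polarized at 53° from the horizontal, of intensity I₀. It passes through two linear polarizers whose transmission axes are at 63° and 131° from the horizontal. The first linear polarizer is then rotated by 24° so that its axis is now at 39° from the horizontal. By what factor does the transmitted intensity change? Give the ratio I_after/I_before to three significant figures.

I_new/I_old ≈ 0.00843

Before rotation:
I₁ = I₀ cos²(63° − 53°) = I₀ cos²(10°) = 0.9698 I₀.
I₂ = I₁ cos²(131° − 63°) = 0.9698 I₀ · cos²(68°) = 0.1361 I₀.
After rotation:
I₁ = I₀ cos²(39° − 53°) = I₀ cos²(14°) = 0.9415 I₀.
Angle between axes 1 and 2: 88°. I₂ = 0.9415 I₀ · cos²(88°) = 0.001147 I₀.
Ratio = 0.001147 / 0.1361 = 0.008425.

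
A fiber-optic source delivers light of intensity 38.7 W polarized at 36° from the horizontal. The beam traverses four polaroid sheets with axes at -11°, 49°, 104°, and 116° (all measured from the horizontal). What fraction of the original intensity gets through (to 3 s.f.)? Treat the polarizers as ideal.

I/I₀ ≈ 0.0366

I₁ = 38.7 W · cos²(47°) = 18 W.
I₂ = I₁ · cos²(60°) = 18 · 0.25 = 4.5 W.
I₃ = I₂ · cos²(55°) = 4.5 · 0.329 = 1.48 W.
I₄ = I₃ · cos²(12°) = 1.48 · 0.9568 = 1.416 W.
Transmitted fraction = 0.0366.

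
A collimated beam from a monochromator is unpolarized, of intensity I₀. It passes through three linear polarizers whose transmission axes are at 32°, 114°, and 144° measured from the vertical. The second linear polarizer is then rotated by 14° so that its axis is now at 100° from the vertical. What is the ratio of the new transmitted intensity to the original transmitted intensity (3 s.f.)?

I_new/I_old ≈ 5.00

Before rotation:
Unpolarized light through the first polarizer → I₁ = ½ I₀, now polarized at 32°.
I₂ = I₁ cos²(114° − 32°) = 0.5 I₀ · cos²(82°) = 0.009685 I₀.
I₃ = I₂ cos²(144° − 114°) = 0.009685 I₀ · cos²(30°) = 0.007263 I₀.
After rotation:
Unpolarized light through the first polarizer → I₁ = ½ I₀, now polarized at 32°.
I₂ = I₁ cos²(100° − 32°) = 0.5 I₀ · cos²(68°) = 0.07017 I₀.
I₃ = I₂ cos²(144° − 100°) = 0.07017 I₀ · cos²(44°) = 0.03631 I₀.
Ratio = 0.03631 / 0.007263 = 4.999.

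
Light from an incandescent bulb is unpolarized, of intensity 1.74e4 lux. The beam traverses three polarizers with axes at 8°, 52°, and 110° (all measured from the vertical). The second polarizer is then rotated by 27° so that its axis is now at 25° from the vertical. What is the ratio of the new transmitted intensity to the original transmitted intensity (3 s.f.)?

I_new/I_old ≈ 0.0478

Before rotation:
Unpolarized light through the first polarizer → I₁ = ½ I₀, now polarized at 8°.
I₂ = I₁ cos²(52° − 8°) = 0.5 I₀ · cos²(44°) = 0.2587 I₀.
I₃ = I₂ cos²(110° − 52°) = 0.2587 I₀ · cos²(58°) = 0.07265 I₀.
After rotation:
Unpolarized light through the first polarizer → I₁ = ½ I₀, now polarized at 8°.
I₂ = I₁ cos²(25° − 8°) = 0.5 I₀ · cos²(17°) = 0.4573 I₀.
I₃ = I₂ cos²(110° − 25°) = 0.4573 I₀ · cos²(85°) = 0.003473 I₀.
Ratio = 0.003473 / 0.07265 = 0.04781.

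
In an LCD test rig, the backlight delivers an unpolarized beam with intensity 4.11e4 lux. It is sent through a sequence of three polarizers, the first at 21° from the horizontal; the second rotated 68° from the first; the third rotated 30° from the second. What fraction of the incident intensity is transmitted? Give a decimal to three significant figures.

I/I₀ ≈ 0.0526

Unpolarized light through the first polarizer → I₁ = 4.11e4 lux/2 = 2.055e+04 lux, polarized at 21°.
I₂ = I₁ · cos²(68°) = 2.055e+04 · 0.1403 = 2884 lux.
I₃ = I₂ · cos²(30°) = 2884 · 0.75 = 2163 lux.
Transmitted fraction = 0.05262.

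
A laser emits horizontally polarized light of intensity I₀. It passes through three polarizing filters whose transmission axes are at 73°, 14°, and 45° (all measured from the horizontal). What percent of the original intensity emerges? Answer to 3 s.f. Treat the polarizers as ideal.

By Malus's law, I₁ = I₀ cos²(73° − 0°) = I₀ cos²(73°) = 0.08548 I₀.
I₂ = I₁ cos²(14° − 73°) = 0.08548 I₀ · cos²(59°) = 0.02268 I₀.
I₃ = I₂ cos²(45° − 14°) = 0.02268 I₀ · cos²(31°) = 0.01666 I₀.
That is 1.666% of the incident intensity.

≈ 1.67%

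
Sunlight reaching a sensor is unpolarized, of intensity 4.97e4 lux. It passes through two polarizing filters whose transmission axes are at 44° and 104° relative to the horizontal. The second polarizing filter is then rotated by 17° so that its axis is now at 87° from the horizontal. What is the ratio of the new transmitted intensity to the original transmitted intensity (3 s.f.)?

I_new/I_old ≈ 2.14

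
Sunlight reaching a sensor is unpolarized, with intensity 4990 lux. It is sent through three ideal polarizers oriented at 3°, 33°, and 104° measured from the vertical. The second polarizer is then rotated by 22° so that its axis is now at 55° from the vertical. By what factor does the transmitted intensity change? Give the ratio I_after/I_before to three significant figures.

Before rotation:
Unpolarized light through the first polarizer → I₁ = ½ I₀, now polarized at 3°.
I₂ = I₁ cos²(33° − 3°) = 0.5 I₀ · cos²(30°) = 0.375 I₀.
I₃ = I₂ cos²(104° − 33°) = 0.375 I₀ · cos²(71°) = 0.03975 I₀.
After rotation:
Unpolarized light through the first polarizer → I₁ = ½ I₀, now polarized at 3°.
I₂ = I₁ cos²(55° − 3°) = 0.5 I₀ · cos²(52°) = 0.1895 I₀.
I₃ = I₂ cos²(104° − 55°) = 0.1895 I₀ · cos²(49°) = 0.08157 I₀.
Ratio = 0.08157 / 0.03975 = 2.052.

I_new/I_old ≈ 2.05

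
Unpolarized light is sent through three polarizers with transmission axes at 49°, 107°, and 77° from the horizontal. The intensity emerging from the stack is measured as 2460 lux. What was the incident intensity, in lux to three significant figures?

I₀ ≈ 2.34e4 lux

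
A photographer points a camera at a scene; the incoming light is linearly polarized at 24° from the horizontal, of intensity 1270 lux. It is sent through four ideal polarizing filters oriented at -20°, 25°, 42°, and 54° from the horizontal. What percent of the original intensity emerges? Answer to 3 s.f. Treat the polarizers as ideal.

≈ 22.6%

I₁ = 1270 lux · cos²(44°) = 657.2 lux.
I₂ = I₁ · cos²(45°) = 657.2 · 0.5 = 328.6 lux.
I₃ = I₂ · cos²(17°) = 328.6 · 0.9145 = 300.5 lux.
I₄ = I₃ · cos²(12°) = 300.5 · 0.9568 = 287.5 lux.
That is 22.64% of the incident intensity.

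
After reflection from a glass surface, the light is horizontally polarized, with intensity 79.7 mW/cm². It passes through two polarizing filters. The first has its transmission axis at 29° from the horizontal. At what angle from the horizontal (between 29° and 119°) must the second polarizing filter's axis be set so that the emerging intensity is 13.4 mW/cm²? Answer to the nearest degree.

θ ≈ 91°

I₁ = I₀ cos²(29° − 0°) = I₀ cos²(29°) = 0.765 I₀.
Target fraction: 13.4 / 79.7 mW/cm² = 0.1681 of I₀.
Need I₂/I₀ = 0.1681, so cos²(θ − 29°) = 0.1681 / 0.765 = 0.2198.
θ − 29° = arccos(√0.2198) = 62.0°, giving θ ≈ 29 + 62.0 = 91.0°.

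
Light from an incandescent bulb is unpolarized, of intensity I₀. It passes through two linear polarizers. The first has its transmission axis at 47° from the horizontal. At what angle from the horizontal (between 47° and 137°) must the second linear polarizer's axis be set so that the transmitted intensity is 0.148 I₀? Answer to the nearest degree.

Unpolarized light through the first polarizer → I₁ = ½ I₀, now polarized at 47°.
Need I₂/I₀ = 0.148, so cos²(θ − 47°) = 0.148 / 0.5 = 0.296.
θ − 47° = arccos(√0.296) = 57.0°, giving θ ≈ 47 + 57.0 = 104.0°.

θ ≈ 104°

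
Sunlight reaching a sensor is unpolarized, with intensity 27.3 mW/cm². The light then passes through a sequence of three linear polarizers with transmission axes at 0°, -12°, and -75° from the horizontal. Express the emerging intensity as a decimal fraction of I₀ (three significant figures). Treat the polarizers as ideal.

Unpolarized light through the first polarizer → I₁ = 27.3 mW/cm²/2 = 13.65 mW/cm², polarized at 0°.
I₂ = I₁ · cos²(12°) = 13.65 · 0.9568 = 13.06 mW/cm².
I₃ = I₂ · cos²(63°) = 13.06 · 0.2061 = 2.692 mW/cm².
Transmitted fraction = 0.0986.

I/I₀ ≈ 0.0986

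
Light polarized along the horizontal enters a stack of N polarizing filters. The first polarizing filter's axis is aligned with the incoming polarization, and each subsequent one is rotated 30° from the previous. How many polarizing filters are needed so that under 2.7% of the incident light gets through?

First polarizer is aligned with the polarization: full transmission.
Each further stage multiplies by cos²(30°) = 0.75.
After N polarizers: T = 0.75^(N−1). Require T < 0.027 ⇒ N−1 > ln(0.027)/ln(0.75) = 12.56, so N−1 ≥ 13 and N = 14.
Check: N=14 gives T = 0.02376 < 0.027; N=13 gives T = 0.03168.

N = 14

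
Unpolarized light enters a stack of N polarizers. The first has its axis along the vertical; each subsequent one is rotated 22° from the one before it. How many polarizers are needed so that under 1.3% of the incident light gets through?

First polarizer halves the unpolarized light: factor 1/2.
Each further stage multiplies by cos²(22°) = 0.8597.
After N polarizers: T = 0.5·0.8597^(N−1). Require T < 0.013 ⇒ N−1 > ln(0.013/0.5)/ln(0.8597) = 24.14, so N−1 ≥ 25 and N = 26.
Check: N=26 gives T = 0.01141 < 0.013; N=25 gives T = 0.01327.

N = 26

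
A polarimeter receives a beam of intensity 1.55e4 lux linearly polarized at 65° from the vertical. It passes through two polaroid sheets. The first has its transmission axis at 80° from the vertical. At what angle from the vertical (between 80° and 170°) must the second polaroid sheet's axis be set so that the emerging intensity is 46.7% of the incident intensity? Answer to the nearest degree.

θ ≈ 125°

I₁ = I₀ cos²(80° − 65°) = I₀ cos²(15°) = 0.933 I₀.
Need I₂/I₀ = 0.467, so cos²(θ − 80°) = 0.467 / 0.933 = 0.5005.
θ − 80° = arccos(√0.5005) = 45.0°, giving θ ≈ 80 + 45.0 = 125.0°.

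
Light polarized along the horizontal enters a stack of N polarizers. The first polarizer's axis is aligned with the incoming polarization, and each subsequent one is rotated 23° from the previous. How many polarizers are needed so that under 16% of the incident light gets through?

First polarizer is aligned with the polarization: full transmission.
Each further stage multiplies by cos²(23°) = 0.8473.
After N polarizers: T = 0.8473^(N−1). Require T < 0.16 ⇒ N−1 > ln(0.16)/ln(0.8473) = 11.06, so N−1 ≥ 12 and N = 13.
Check: N=13 gives T = 0.137 < 0.16; N=12 gives T = 0.1616.

N = 13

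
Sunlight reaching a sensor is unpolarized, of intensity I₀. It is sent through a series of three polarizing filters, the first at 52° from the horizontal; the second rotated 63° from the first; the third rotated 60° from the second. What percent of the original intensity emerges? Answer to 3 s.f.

≈ 2.58%

Unpolarized light through the first polarizer → I₁ = ½ I₀, now polarized at 52°.
I₂ = I₁ cos²(63°) = 0.5 · 0.2061 I₀ = 0.1031 I₀.
I₃ = I₂ cos²(60°) = 0.1031 · 0.25 I₀ = 0.02576 I₀.
That is 2.576% of the incident intensity.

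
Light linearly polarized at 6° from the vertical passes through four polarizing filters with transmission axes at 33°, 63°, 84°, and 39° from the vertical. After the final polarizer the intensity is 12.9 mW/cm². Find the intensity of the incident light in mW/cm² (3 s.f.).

I₀ ≈ 49.7 mW/cm²

By Malus's law, I₁ = I₀ cos²(33° − 6°) = I₀ cos²(27°) = 0.7939 I₀.
I₂ = I₁ cos²(63° − 33°) = 0.7939 I₀ · cos²(30°) = 0.5954 I₀.
I₃ = I₂ cos²(84° − 63°) = 0.5954 I₀ · cos²(21°) = 0.519 I₀.
I₄ = I₃ cos²(39° − 84°) = 0.519 I₀ · cos²(45°) = 0.2595 I₀.
So 12.9 mW/cm² = 0.2595 I₀, giving I₀ = 12.9/0.2595 = 49.72 mW/cm².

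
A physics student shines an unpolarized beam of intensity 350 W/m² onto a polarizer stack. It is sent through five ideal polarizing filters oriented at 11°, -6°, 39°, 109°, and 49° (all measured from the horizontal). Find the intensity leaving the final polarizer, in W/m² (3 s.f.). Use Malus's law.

I ≈ 2.34 W/m²

Unpolarized light through the first polarizer → I₁ = 350 W/m²/2 = 175 W/m², polarized at 11°.
I₂ = I₁ · cos²(17°) = 175 · 0.9145 = 160 W/m².
I₃ = I₂ · cos²(45°) = 160 · 0.5 = 80.02 W/m².
I₄ = I₃ · cos²(70°) = 80.02 · 0.117 = 9.361 W/m².
I₅ = I₄ · cos²(60°) = 9.361 · 0.25 = 2.34 W/m².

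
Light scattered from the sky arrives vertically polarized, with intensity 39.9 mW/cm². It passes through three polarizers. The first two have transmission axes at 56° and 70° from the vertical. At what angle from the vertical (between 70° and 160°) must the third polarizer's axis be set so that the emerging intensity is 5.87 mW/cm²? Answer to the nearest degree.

θ ≈ 115°

By Malus's law, I₁ = I₀ cos²(56° − 0°) = I₀ cos²(56°) = 0.3127 I₀.
I₂ = I₁ cos²(70° − 56°) = 0.3127 I₀ · cos²(14°) = 0.2944 I₀.
Target fraction: 5.87 / 39.9 mW/cm² = 0.1471 of I₀.
Need I₃/I₀ = 0.1471, so cos²(θ − 70°) = 0.1471 / 0.2944 = 0.4997.
θ − 70° = arccos(√0.4997) = 45.0°, giving θ ≈ 70 + 45.0 = 115.0°.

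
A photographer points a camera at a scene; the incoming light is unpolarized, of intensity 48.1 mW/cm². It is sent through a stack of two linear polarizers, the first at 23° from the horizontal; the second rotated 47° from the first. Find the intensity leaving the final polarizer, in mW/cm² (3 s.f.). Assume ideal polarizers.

I ≈ 11.2 mW/cm²

Unpolarized light through the first polarizer → I₁ = 48.1 mW/cm²/2 = 24.05 mW/cm², polarized at 23°.
I₂ = I₁ · cos²(47°) = 24.05 · 0.4651 = 11.19 mW/cm².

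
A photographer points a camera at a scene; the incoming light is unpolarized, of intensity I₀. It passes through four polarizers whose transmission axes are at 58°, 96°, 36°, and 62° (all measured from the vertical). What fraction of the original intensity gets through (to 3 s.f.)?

≈ 0.0627 I₀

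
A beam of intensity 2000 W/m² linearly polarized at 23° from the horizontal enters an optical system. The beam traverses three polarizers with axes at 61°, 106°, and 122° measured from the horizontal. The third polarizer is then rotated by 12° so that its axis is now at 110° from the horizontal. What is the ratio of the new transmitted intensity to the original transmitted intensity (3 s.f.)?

I_new/I_old ≈ 1.08

Before rotation:
I₁ = I₀ cos²(61° − 23°) = I₀ cos²(38°) = 0.621 I₀.
I₂ = I₁ cos²(106° − 61°) = 0.621 I₀ · cos²(45°) = 0.3105 I₀.
I₃ = I₂ cos²(122° − 106°) = 0.3105 I₀ · cos²(16°) = 0.2869 I₀.
After rotation:
I₁ = I₀ cos²(61° − 23°) = I₀ cos²(38°) = 0.621 I₀.
I₂ = I₁ cos²(106° − 61°) = 0.621 I₀ · cos²(45°) = 0.3105 I₀.
I₃ = I₂ cos²(110° − 106°) = 0.3105 I₀ · cos²(4°) = 0.309 I₀.
Ratio = 0.309 / 0.2869 = 1.077.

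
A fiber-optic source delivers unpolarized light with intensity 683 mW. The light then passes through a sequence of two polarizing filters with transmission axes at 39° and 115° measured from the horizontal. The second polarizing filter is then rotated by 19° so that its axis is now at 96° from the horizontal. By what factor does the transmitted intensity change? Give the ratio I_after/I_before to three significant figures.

Before rotation:
Unpolarized light through the first polarizer → I₁ = ½ I₀, now polarized at 39°.
I₂ = I₁ cos²(115° − 39°) = 0.5 I₀ · cos²(76°) = 0.02926 I₀.
After rotation:
Unpolarized light through the first polarizer → I₁ = ½ I₀, now polarized at 39°.
I₂ = I₁ cos²(96° − 39°) = 0.5 I₀ · cos²(57°) = 0.1483 I₀.
Ratio = 0.1483 / 0.02926 = 5.068.

I_new/I_old ≈ 5.07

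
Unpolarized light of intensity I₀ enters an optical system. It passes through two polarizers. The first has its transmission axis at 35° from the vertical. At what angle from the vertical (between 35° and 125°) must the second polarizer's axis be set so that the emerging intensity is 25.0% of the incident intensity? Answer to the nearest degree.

θ ≈ 80°

Unpolarized light through the first polarizer → I₁ = ½ I₀, now polarized at 35°.
Need I₂/I₀ = 0.25, so cos²(θ − 35°) = 0.25 / 0.5 = 0.5.
θ − 35° = arccos(√0.5) = 45.0°, giving θ ≈ 35 + 45.0 = 80.0°.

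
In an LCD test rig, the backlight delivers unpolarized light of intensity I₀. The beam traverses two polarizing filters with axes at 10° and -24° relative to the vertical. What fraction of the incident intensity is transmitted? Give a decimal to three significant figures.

≈ 0.344 I₀

Unpolarized light through the first polarizer → I₁ = ½ I₀, now polarized at 10°.
I₂ = I₁ cos²(-24° − 10°) = 0.5 I₀ · cos²(34°) = 0.3437 I₀.
Transmitted fraction = 0.3437.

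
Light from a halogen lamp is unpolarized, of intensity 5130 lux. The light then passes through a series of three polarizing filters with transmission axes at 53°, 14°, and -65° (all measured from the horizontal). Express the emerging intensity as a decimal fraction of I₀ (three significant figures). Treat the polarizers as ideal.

I/I₀ ≈ 0.0110

Unpolarized light through the first polarizer → I₁ = 5130 lux/2 = 2565 lux, polarized at 53°.
I₂ = I₁ · cos²(39°) = 2565 · 0.604 = 1549 lux.
I₃ = I₂ · cos²(79°) = 1549 · 0.03641 = 56.4 lux.
Transmitted fraction = 0.01099.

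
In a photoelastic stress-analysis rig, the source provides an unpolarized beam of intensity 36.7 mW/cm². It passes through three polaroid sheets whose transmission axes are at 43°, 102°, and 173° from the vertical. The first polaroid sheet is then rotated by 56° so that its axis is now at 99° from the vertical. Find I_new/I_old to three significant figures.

Before rotation:
Unpolarized light through the first polarizer → I₁ = ½ I₀, now polarized at 43°.
I₂ = I₁ cos²(102° − 43°) = 0.5 I₀ · cos²(59°) = 0.1326 I₀.
I₃ = I₂ cos²(173° − 102°) = 0.1326 I₀ · cos²(71°) = 0.01406 I₀.
After rotation:
Unpolarized light through the first polarizer → I₁ = ½ I₀, now polarized at 99°.
I₂ = I₁ cos²(102° − 99°) = 0.5 I₀ · cos²(3°) = 0.4986 I₀.
I₃ = I₂ cos²(173° − 102°) = 0.4986 I₀ · cos²(71°) = 0.05285 I₀.
Ratio = 0.05285 / 0.01406 = 3.76.

I_new/I_old ≈ 3.76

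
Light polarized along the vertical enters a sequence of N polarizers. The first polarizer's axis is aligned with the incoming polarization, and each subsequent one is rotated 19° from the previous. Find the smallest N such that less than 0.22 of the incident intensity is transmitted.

N = 15

First polarizer is aligned with the polarization: full transmission.
Each further stage multiplies by cos²(19°) = 0.894.
After N polarizers: T = 0.894^(N−1). Require T < 0.22 ⇒ N−1 > ln(0.22)/ln(0.894) = 13.51, so N−1 ≥ 14 and N = 15.
Check: N=15 gives T = 0.2083 < 0.22; N=14 gives T = 0.233.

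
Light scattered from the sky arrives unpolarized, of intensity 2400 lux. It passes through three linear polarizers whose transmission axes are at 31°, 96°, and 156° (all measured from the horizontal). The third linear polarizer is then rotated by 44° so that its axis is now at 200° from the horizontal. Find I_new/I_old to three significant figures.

Before rotation:
Unpolarized light through the first polarizer → I₁ = ½ I₀, now polarized at 31°.
I₂ = I₁ cos²(96° − 31°) = 0.5 I₀ · cos²(65°) = 0.0893 I₀.
I₃ = I₂ cos²(156° − 96°) = 0.0893 I₀ · cos²(60°) = 0.02233 I₀.
After rotation:
Unpolarized light through the first polarizer → I₁ = ½ I₀, now polarized at 31°.
I₂ = I₁ cos²(96° − 31°) = 0.5 I₀ · cos²(65°) = 0.0893 I₀.
Angle between axes 2 and 3: 76°. I₃ = 0.0893 I₀ · cos²(76°) = 0.005227 I₀.
Ratio = 0.005227 / 0.02233 = 0.2341.

I_new/I_old ≈ 0.234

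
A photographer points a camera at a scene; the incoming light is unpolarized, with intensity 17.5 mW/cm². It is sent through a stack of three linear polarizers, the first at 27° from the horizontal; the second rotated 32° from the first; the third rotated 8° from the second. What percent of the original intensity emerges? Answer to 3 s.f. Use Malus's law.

≈ 35.3%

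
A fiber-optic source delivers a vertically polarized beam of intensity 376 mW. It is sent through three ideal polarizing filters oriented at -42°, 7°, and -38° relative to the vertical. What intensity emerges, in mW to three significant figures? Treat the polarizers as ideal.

I ≈ 44.7 mW

I₁ = 376 mW · cos²(42°) = 207.7 mW.
I₂ = I₁ · cos²(49°) = 207.7 · 0.4304 = 89.38 mW.
I₃ = I₂ · cos²(45°) = 89.38 · 0.5 = 44.69 mW.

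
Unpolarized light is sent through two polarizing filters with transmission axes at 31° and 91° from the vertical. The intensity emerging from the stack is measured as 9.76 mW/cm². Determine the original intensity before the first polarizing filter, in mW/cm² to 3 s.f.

Unpolarized light through the first polarizer → I₁ = ½ I₀, now polarized at 31°.
I₂ = I₁ cos²(91° − 31°) = 0.5 I₀ · cos²(60°) = 0.125 I₀.
So 9.76 mW/cm² = 0.125 I₀, giving I₀ = 9.76/0.125 = 78.08 mW/cm².

I₀ ≈ 78.1 mW/cm²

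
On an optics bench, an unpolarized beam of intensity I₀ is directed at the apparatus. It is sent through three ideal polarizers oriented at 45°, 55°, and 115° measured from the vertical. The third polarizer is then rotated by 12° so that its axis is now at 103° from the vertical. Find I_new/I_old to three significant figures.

Before rotation:
Unpolarized light through the first polarizer → I₁ = ½ I₀, now polarized at 45°.
I₂ = I₁ cos²(55° − 45°) = 0.5 I₀ · cos²(10°) = 0.4849 I₀.
I₃ = I₂ cos²(115° − 55°) = 0.4849 I₀ · cos²(60°) = 0.1212 I₀.
After rotation:
Unpolarized light through the first polarizer → I₁ = ½ I₀, now polarized at 45°.
I₂ = I₁ cos²(55° − 45°) = 0.5 I₀ · cos²(10°) = 0.4849 I₀.
I₃ = I₂ cos²(103° − 55°) = 0.4849 I₀ · cos²(48°) = 0.2171 I₀.
Ratio = 0.2171 / 0.1212 = 1.791.

I_new/I_old ≈ 1.79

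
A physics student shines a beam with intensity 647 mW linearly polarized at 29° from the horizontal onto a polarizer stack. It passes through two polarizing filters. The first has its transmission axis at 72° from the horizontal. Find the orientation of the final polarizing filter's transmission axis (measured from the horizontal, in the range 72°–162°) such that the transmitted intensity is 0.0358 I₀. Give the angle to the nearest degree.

I₁ = I₀ cos²(72° − 29°) = I₀ cos²(43°) = 0.5349 I₀.
Need I₂/I₀ = 0.0358, so cos²(θ − 72°) = 0.0358 / 0.5349 = 0.06693.
θ − 72° = arccos(√0.06693) = 75.0°, giving θ ≈ 72 + 75.0 = 147.0°.

θ ≈ 147°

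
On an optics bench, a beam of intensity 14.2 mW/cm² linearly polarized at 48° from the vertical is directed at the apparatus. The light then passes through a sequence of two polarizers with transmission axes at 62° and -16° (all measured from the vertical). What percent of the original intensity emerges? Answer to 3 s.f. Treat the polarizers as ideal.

≈ 4.07%

I₁ = 14.2 mW/cm² · cos²(14°) = 13.37 mW/cm².
I₂ = I₁ · cos²(78°) = 13.37 · 0.04323 = 0.5779 mW/cm².
That is 4.07% of the incident intensity.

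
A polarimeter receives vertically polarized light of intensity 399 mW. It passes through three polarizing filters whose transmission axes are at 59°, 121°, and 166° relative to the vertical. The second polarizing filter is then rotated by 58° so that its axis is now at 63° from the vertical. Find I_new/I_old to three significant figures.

I_new/I_old ≈ 0.457

Before rotation:
I₁ = I₀ cos²(59° − 0°) = I₀ cos²(59°) = 0.2653 I₀.
I₂ = I₁ cos²(121° − 59°) = 0.2653 I₀ · cos²(62°) = 0.05847 I₀.
I₃ = I₂ cos²(166° − 121°) = 0.05847 I₀ · cos²(45°) = 0.02923 I₀.
After rotation:
I₁ = I₀ cos²(59° − 0°) = I₀ cos²(59°) = 0.2653 I₀.
I₂ = I₁ cos²(63° − 59°) = 0.2653 I₀ · cos²(4°) = 0.264 I₀.
Angle between axes 2 and 3: 77°. I₃ = 0.264 I₀ · cos²(77°) = 0.01336 I₀.
Ratio = 0.01336 / 0.02923 = 0.457.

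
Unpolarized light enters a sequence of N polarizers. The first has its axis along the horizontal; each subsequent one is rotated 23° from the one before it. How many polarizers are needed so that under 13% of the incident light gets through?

N = 10

First polarizer halves the unpolarized light: factor 1/2.
Each further stage multiplies by cos²(23°) = 0.8473.
After N polarizers: T = 0.5·0.8473^(N−1). Require T < 0.13 ⇒ N−1 > ln(0.13/0.5)/ln(0.8473) = 8.13, so N−1 ≥ 9 and N = 10.
Check: N=10 gives T = 0.1126 < 0.13; N=9 gives T = 0.1329.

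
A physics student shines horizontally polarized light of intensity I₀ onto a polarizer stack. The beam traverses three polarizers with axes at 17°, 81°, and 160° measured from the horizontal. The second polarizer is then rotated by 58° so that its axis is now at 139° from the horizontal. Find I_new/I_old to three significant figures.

I_new/I_old ≈ 35.0

Before rotation:
By Malus's law, I₁ = I₀ cos²(17° − 0°) = I₀ cos²(17°) = 0.9145 I₀.
I₂ = I₁ cos²(81° − 17°) = 0.9145 I₀ · cos²(64°) = 0.1757 I₀.
I₃ = I₂ cos²(160° − 81°) = 0.1757 I₀ · cos²(79°) = 0.006398 I₀.
After rotation:
I₁ = I₀ cos²(17° − 0°) = I₀ cos²(17°) = 0.9145 I₀.
Angle between axes 1 and 2: 58°. I₂ = 0.9145 I₀ · cos²(58°) = 0.2568 I₀.
I₃ = I₂ cos²(160° − 139°) = 0.2568 I₀ · cos²(21°) = 0.2238 I₀.
Ratio = 0.2238 / 0.006398 = 34.98.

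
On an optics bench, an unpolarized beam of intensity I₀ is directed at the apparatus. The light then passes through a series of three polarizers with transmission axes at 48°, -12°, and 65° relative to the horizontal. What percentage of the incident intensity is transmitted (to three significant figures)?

Unpolarized light through the first polarizer → I₁ = ½ I₀, now polarized at 48°.
I₂ = I₁ cos²(-12° − 48°) = 0.5 I₀ · cos²(60°) = 0.125 I₀.
I₃ = I₂ cos²(65° + 12°) = 0.125 I₀ · cos²(77°) = 0.006325 I₀.
That is 0.6325% of the incident intensity.

≈ 0.633%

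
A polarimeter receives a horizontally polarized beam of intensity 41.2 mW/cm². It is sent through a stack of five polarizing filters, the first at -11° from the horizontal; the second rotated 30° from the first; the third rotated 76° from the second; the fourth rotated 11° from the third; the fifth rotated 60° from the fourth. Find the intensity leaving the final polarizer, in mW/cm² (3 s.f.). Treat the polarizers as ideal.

I₁ = 41.2 mW/cm² · cos²(11°) = 39.7 mW/cm².
I₂ = I₁ · cos²(30°) = 39.7 · 0.75 = 29.77 mW/cm².
I₃ = I₂ · cos²(76°) = 29.77 · 0.05853 = 1.743 mW/cm².
I₄ = I₃ · cos²(11°) = 1.743 · 0.9636 = 1.679 mW/cm².
I₅ = I₄ · cos²(60°) = 1.679 · 0.25 = 0.4198 mW/cm².

I ≈ 0.420 mW/cm²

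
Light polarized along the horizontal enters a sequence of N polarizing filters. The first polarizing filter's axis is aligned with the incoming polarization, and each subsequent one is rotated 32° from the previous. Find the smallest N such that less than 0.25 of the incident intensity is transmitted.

First polarizer is aligned with the polarization: full transmission.
Each further stage multiplies by cos²(32°) = 0.7192.
After N polarizers: T = 0.7192^(N−1). Require T < 0.25 ⇒ N−1 > ln(0.25)/ln(0.7192) = 4.21, so N−1 ≥ 5 and N = 6.
Check: N=6 gives T = 0.1924 < 0.25; N=5 gives T = 0.2675.

N = 6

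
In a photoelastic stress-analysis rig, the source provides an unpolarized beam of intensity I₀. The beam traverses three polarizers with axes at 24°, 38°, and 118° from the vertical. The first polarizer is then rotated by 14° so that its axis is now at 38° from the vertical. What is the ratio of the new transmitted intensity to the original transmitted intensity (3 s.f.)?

Before rotation:
Unpolarized light through the first polarizer → I₁ = ½ I₀, now polarized at 24°.
I₂ = I₁ cos²(38° − 24°) = 0.5 I₀ · cos²(14°) = 0.4707 I₀.
I₃ = I₂ cos²(118° − 38°) = 0.4707 I₀ · cos²(80°) = 0.01419 I₀.
After rotation:
Unpolarized light through the first polarizer → I₁ = ½ I₀, now polarized at 38°.
I₂ = I₁ cos²(38° − 38°) = 0.5 I₀ · cos²(0°) = 0.5 I₀.
I₃ = I₂ cos²(118° − 38°) = 0.5 I₀ · cos²(80°) = 0.01508 I₀.
Ratio = 0.01508 / 0.01419 = 1.062.

I_new/I_old ≈ 1.06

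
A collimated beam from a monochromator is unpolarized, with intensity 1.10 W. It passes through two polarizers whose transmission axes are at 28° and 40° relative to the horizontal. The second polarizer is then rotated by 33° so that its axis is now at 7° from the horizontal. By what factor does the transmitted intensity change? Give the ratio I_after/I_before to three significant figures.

Before rotation:
Unpolarized light through the first polarizer → I₁ = ½ I₀, now polarized at 28°.
I₂ = I₁ cos²(40° − 28°) = 0.5 I₀ · cos²(12°) = 0.4784 I₀.
After rotation:
Unpolarized light through the first polarizer → I₁ = ½ I₀, now polarized at 28°.
I₂ = I₁ cos²(7° − 28°) = 0.5 I₀ · cos²(21°) = 0.4358 I₀.
Ratio = 0.4358 / 0.4784 = 0.911.

I_new/I_old ≈ 0.911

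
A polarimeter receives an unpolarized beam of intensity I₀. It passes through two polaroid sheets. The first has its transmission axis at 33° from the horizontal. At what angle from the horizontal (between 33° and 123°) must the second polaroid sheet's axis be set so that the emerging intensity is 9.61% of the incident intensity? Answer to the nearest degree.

Unpolarized light through the first polarizer → I₁ = ½ I₀, now polarized at 33°.
Need I₂/I₀ = 0.0961, so cos²(θ − 33°) = 0.0961 / 0.5 = 0.1922.
θ − 33° = arccos(√0.1922) = 64.0°, giving θ ≈ 33 + 64.0 = 97.0°.

θ ≈ 97°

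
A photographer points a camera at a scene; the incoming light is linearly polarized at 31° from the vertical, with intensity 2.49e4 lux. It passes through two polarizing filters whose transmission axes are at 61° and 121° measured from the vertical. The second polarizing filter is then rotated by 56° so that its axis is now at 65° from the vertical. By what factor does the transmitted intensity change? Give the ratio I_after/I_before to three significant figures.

Before rotation:
I₁ = I₀ cos²(61° − 31°) = I₀ cos²(30°) = 0.75 I₀.
I₂ = I₁ cos²(121° − 61°) = 0.75 I₀ · cos²(60°) = 0.1875 I₀.
After rotation:
I₁ = I₀ cos²(61° − 31°) = I₀ cos²(30°) = 0.75 I₀.
I₂ = I₁ cos²(65° − 61°) = 0.75 I₀ · cos²(4°) = 0.7464 I₀.
Ratio = 0.7464 / 0.1875 = 3.981.

I_new/I_old ≈ 3.98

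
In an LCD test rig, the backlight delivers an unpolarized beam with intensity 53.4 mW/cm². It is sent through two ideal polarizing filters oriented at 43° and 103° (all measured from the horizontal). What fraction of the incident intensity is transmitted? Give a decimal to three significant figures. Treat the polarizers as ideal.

Unpolarized light through the first polarizer → I₁ = 53.4 mW/cm²/2 = 26.7 mW/cm², polarized at 43°.
I₂ = I₁ · cos²(60°) = 26.7 · 0.25 = 6.675 mW/cm².
Transmitted fraction = 0.125.

I/I₀ ≈ 0.125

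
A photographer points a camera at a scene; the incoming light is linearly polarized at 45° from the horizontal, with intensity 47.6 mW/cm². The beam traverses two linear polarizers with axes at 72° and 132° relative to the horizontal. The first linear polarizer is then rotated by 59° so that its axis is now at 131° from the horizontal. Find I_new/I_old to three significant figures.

I_new/I_old ≈ 0.0245

Before rotation:
By Malus's law, I₁ = I₀ cos²(72° − 45°) = I₀ cos²(27°) = 0.7939 I₀.
I₂ = I₁ cos²(132° − 72°) = 0.7939 I₀ · cos²(60°) = 0.1985 I₀.
After rotation:
I₁ = I₀ cos²(131° − 45°) = I₀ cos²(86°) = 0.004866 I₀.
I₂ = I₁ cos²(132° − 131°) = 0.004866 I₀ · cos²(1°) = 0.004864 I₀.
Ratio = 0.004864 / 0.1985 = 0.02451.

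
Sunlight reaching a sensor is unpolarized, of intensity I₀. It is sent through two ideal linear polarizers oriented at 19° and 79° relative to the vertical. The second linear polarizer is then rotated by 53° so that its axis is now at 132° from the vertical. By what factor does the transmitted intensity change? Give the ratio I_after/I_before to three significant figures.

Before rotation:
Unpolarized light through the first polarizer → I₁ = ½ I₀, now polarized at 19°.
I₂ = I₁ cos²(79° − 19°) = 0.5 I₀ · cos²(60°) = 0.125 I₀.
After rotation:
Unpolarized light through the first polarizer → I₁ = ½ I₀, now polarized at 19°.
Angle between axes 1 and 2: 67°. I₂ = 0.5 I₀ · cos²(67°) = 0.07634 I₀.
Ratio = 0.07634 / 0.125 = 0.6107.

I_new/I_old ≈ 0.611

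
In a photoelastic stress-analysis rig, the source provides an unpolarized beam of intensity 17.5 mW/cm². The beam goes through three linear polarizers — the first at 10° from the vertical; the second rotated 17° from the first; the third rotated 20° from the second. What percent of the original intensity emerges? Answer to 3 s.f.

≈ 40.4%

Unpolarized light through the first polarizer → I₁ = 17.5 mW/cm²/2 = 8.75 mW/cm², polarized at 10°.
I₂ = I₁ · cos²(17°) = 8.75 · 0.9145 = 8.002 mW/cm².
I₃ = I₂ · cos²(20°) = 8.002 · 0.883 = 7.066 mW/cm².
That is 40.38% of the incident intensity.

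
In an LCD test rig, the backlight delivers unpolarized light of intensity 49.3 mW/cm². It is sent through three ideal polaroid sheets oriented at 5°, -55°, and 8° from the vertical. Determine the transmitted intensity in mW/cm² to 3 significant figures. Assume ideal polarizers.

I ≈ 1.27 mW/cm²

Unpolarized light through the first polarizer → I₁ = 49.3 mW/cm²/2 = 24.65 mW/cm², polarized at 5°.
I₂ = I₁ · cos²(60°) = 24.65 · 0.25 = 6.163 mW/cm².
I₃ = I₂ · cos²(63°) = 6.163 · 0.2061 = 1.27 mW/cm².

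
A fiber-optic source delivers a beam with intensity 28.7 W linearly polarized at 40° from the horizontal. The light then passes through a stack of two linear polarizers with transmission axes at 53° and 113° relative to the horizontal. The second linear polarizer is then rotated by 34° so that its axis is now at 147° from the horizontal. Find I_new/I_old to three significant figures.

Before rotation:
By Malus's law, I₁ = I₀ cos²(53° − 40°) = I₀ cos²(13°) = 0.9494 I₀.
I₂ = I₁ cos²(113° − 53°) = 0.9494 I₀ · cos²(60°) = 0.2373 I₀.
After rotation:
I₁ = I₀ cos²(53° − 40°) = I₀ cos²(13°) = 0.9494 I₀.
Angle between axes 1 and 2: 86°. I₂ = 0.9494 I₀ · cos²(86°) = 0.00462 I₀.
Ratio = 0.00462 / 0.2373 = 0.01946.

I_new/I_old ≈ 0.0195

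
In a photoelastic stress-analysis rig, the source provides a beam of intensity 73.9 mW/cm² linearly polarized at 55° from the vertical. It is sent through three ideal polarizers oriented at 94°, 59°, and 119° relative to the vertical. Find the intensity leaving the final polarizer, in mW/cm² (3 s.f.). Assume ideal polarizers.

By Malus's law, I₁ = 73.9 mW/cm² · cos²(39°) = 44.63 mW/cm².
I₂ = I₁ · cos²(35°) = 44.63 · 0.671 = 29.95 mW/cm².
I₃ = I₂ · cos²(60°) = 29.95 · 0.25 = 7.487 mW/cm².

I ≈ 7.49 mW/cm²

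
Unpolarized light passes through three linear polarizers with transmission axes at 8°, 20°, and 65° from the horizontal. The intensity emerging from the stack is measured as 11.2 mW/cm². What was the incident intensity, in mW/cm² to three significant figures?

Unpolarized light through the first polarizer → I₁ = ½ I₀, now polarized at 8°.
I₂ = I₁ cos²(20° − 8°) = 0.5 I₀ · cos²(12°) = 0.4784 I₀.
I₃ = I₂ cos²(65° − 20°) = 0.4784 I₀ · cos²(45°) = 0.2392 I₀.
So 11.2 mW/cm² = 0.2392 I₀, giving I₀ = 11.2/0.2392 = 46.82 mW/cm².

I₀ ≈ 46.8 mW/cm²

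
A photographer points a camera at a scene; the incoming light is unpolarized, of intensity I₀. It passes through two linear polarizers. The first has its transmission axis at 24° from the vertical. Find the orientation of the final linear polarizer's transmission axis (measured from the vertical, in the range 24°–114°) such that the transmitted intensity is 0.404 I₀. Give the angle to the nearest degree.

Unpolarized light through the first polarizer → I₁ = ½ I₀, now polarized at 24°.
Need I₂/I₀ = 0.404, so cos²(θ − 24°) = 0.404 / 0.5 = 0.808.
θ − 24° = arccos(√0.808) = 26.0°, giving θ ≈ 24 + 26.0 = 50.0°.

θ ≈ 50°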